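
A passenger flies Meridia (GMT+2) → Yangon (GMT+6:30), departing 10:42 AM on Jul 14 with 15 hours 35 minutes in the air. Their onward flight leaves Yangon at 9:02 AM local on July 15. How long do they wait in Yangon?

Convert departure to UTC: 10:42 AM − 2:00 = 8:42 AM UTC on Jul 14.
Add 15 hours 35 minutes flight time → 12:17 AM UTC (Jul 15).
Yangon is UTC+6:30, so local arrival = 12:17 AM + 6:30 = 6:47 AM on Jul 15.
Layover = 9:02 AM − 6:47 AM = 2 hours 15 minutes.

2 hours 15 minutes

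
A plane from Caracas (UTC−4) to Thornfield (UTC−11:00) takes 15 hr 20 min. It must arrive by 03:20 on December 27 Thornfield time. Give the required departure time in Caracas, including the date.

Target arrival in UTC: 03:20 + 11:00 = 14:20 on Dec 27.
Subtract 15 hours 20 minutes → departure 23:00 UTC on Dec 26.
Caracas is UTC−4:00: 23:00 − 4:00 = 19:00 on Dec 26.

19:00 on Dec 26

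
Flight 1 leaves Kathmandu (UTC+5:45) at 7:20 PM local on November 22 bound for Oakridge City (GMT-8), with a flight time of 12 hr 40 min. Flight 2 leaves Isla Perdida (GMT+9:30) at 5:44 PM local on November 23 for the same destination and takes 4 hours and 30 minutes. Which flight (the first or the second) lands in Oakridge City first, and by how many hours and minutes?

Flight 1 in UTC: 7:20 PM − 5:45 = 1:35 PM on Nov 22.
+12 hours and 40 minutes → arrive 2:15 AM UTC on Nov 23.
Flight 2 in UTC: 5:44 PM − 9:30 = 8:14 AM on Nov 23.
+4 hours and 30 minutes → arrive 12:44 PM UTC on Nov 23.
Flight 1 lands earlier by 10 hours 29 minutes.

the first, by 10 hours 29 minutes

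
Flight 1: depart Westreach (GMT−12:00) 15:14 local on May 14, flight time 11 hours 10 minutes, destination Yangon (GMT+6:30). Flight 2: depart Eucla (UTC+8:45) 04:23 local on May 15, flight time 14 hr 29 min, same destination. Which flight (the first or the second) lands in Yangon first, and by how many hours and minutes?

the second, by 4 hours 17 minutes

Flight 1 in UTC: 15:14 + 12:00 = 03:14 on May 15.
+11 hours and 10 minutes → arrive 14:24 UTC on May 15.
Flight 2 in UTC: 04:23 − 8:45 = 19:38 on May 14.
+14 hours 29 minutes → arrive 10:07 UTC on May 15.
Flight 2 lands earlier by 4 hours 17 minutes.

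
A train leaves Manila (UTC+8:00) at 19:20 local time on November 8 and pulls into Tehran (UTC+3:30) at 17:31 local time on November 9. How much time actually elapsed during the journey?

26 hours 41 minutes

Departure in UTC: 19:20 − 8:00 = 11:20 on Nov 8.
Arrival in UTC: 17:31 − 3:30 = 14:01 on Nov 9.
Elapsed = 14:01 − 11:20 (+1 day) = 26 hours 41 minutes.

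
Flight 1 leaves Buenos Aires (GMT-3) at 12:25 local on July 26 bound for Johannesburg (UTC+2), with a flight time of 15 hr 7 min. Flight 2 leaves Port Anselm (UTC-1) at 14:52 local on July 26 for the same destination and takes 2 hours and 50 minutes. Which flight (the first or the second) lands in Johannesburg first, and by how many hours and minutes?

Flight 1 in UTC: 12:25 + 3:00 = 15:25 on Jul 26.
+15 hours 7 minutes → arrive 06:32 UTC on Jul 27.
Flight 2 in UTC: 14:52 + 1:00 = 15:52 on Jul 26.
+2 hours and 50 minutes → arrive 18:42 UTC on Jul 26.
Flight 2 lands earlier by 11 hours 50 minutes.

the second, by 11 hours 50 minutes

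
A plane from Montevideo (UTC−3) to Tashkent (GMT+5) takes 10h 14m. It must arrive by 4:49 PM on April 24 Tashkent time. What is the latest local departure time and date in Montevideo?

Target arrival in UTC: 4:49 PM − 5:00 = 11:49 AM on Apr 24.
Subtract 10 hours 14 minutes → departure 1:35 AM UTC on Apr 24.
Montevideo is UTC−3:00: 1:35 AM − 3:00 = 10:35 PM on Apr 23.

10:35 PM on April 23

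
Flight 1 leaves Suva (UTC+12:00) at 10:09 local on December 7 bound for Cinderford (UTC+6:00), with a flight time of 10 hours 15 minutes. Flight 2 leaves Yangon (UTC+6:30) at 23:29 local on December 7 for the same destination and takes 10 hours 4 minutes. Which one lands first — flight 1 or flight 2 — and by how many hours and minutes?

Flight 1 in UTC: 10:09 − 12:00 = 22:09 on Dec 6.
+10 hours 15 minutes → arrive 08:24 UTC on Dec 7.
Flight 2 in UTC: 23:29 − 6:30 = 16:59 on Dec 7.
+10 hours 4 minutes → arrive 03:03 UTC on Dec 8.
Flight 1 lands earlier by 18 hours 39 minutes.

the first, by 18 hours 39 minutes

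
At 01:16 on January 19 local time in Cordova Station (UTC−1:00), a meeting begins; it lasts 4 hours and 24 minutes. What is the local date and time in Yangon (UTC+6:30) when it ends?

13:10 on January 19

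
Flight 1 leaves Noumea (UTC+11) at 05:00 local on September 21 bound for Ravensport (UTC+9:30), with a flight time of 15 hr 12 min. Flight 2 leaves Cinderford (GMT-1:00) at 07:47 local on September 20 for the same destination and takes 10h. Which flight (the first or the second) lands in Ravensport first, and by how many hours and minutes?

the second, by 14 hours 25 minutes

Flight 1 in UTC: 05:00 − 11:00 = 18:00 on Sep 20.
+15 hours and 12 minutes → arrive 09:12 UTC on Sep 21.
Flight 2 in UTC: 07:47 + 1:00 = 08:47 on Sep 20.
+10 hours → arrive 18:47 UTC on Sep 20.
Flight 2 lands earlier by 14 hours 25 minutes.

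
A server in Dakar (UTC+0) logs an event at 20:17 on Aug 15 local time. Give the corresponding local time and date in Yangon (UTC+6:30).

Dakar is UTC+0 so that is 20:17 UTC.
Yangon is UTC+6:30: 20:17 + 6:30 = 02:47 on Aug 16.

02:47 on August 16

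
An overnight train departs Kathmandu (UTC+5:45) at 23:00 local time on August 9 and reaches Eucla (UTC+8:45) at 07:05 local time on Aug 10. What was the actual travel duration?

Departure in UTC: 23:00 − 5:45 = 17:15 on Aug 9.
Arrival in UTC: 07:05 − 8:45 = 22:20 on Aug 9.
Elapsed = 22:20 − 17:15 = 5 hours 5 minutes.

5 hours 5 minutes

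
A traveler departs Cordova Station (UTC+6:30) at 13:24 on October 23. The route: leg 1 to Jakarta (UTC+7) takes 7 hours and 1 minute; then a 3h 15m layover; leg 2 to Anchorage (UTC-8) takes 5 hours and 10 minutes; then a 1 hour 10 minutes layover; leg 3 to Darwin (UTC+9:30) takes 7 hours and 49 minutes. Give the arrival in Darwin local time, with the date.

Convert departure to UTC: 13:24 − 6:30 = 06:54 UTC on Oct 23.
Add 7 hours 1 minute leg 1 → 13:55 UTC.
Add 3 hours 15 minutes layover in Jakarta → 17:10 UTC.
Add 5 hours 10 minutes leg 2 → 22:20 UTC.
Add 1 hour 10 minutes layover in Anchorage → 23:30 UTC.
Add 7 hours 49 minutes leg 3 → 07:19 UTC (Oct 24).
Darwin is UTC+9:30, so local arrival = 07:19 + 9:30 = 16:49 on Oct 24.

16:49 on Oct 24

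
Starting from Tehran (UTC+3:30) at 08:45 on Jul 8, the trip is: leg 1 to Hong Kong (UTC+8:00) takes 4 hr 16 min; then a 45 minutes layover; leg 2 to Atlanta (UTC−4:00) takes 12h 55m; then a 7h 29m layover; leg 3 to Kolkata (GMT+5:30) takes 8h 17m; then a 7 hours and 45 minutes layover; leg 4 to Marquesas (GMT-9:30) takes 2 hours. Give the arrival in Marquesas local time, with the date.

15:12 on July 9

Convert departure to UTC: 08:45 − 3:30 = 05:15 UTC on Jul 8.
Add 4 hours 16 minutes leg 1 → 09:31 UTC.
Add 45 minutes layover in Hong Kong → 10:16 UTC.
Add 12 hours 55 minutes leg 2 → 23:11 UTC.
Add 7 hours 29 minutes layover in Atlanta → 06:40 UTC (Jul 9).
Add 8 hours 17 minutes leg 3 → 14:57 UTC.
Add 7 hours and 45 minutes layover in Kolkata → 22:42 UTC.
Add 2 hours leg 4 → 00:42 UTC (Jul 10).
Marquesas is UTC−9:30, so local arrival = 00:42 − 9:30 = 15:12 on Jul 9.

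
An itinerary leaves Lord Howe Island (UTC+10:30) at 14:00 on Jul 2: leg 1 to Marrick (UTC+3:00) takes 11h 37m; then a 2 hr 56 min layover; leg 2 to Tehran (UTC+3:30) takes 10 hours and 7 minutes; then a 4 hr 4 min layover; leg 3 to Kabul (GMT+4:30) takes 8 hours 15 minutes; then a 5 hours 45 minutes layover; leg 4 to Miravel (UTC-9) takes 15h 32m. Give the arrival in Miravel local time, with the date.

04:46 on Jul 4

Convert departure to UTC: 14:00 − 10:30 = 03:30 UTC on Jul 2.
Add 11 hours and 37 minutes leg 1 → 15:07 UTC.
Add 2 hours 56 minutes layover in Marrick → 18:03 UTC.
Add 10 hours 7 minutes leg 2 → 04:10 UTC (Jul 3).
Add 4 hours 4 minutes layover in Tehran → 08:14 UTC.
Add 8 hours 15 minutes leg 3 → 16:29 UTC.
Add 5 hours and 45 minutes layover in Kabul → 22:14 UTC.
Add 15 hours 32 minutes leg 4 → 13:46 UTC (Jul 4).
Miravel is UTC−9:00, so local arrival = 13:46 − 9:00 = 04:46 on Jul 4.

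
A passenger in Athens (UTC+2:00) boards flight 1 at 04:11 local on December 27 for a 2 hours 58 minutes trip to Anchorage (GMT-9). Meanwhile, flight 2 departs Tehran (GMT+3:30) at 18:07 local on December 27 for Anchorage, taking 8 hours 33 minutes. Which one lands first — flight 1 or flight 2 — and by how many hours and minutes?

Flight 1 in UTC: 04:11 − 2:00 = 02:11 on Dec 27.
+2 hours 58 minutes → arrive 05:09 UTC on Dec 27.
Flight 2 in UTC: 18:07 − 3:30 = 14:37 on Dec 27.
+8 hours and 33 minutes → arrive 23:10 UTC on Dec 27.
Flight 1 lands earlier by 18 hours 1 minute.

the first, by 18 hours 1 minute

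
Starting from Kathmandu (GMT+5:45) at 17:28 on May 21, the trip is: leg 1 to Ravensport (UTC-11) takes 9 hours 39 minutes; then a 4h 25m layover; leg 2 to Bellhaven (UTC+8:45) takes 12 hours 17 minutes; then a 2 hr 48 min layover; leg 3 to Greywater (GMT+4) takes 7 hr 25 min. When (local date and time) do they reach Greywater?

Convert departure to UTC: 17:28 − 5:45 = 11:43 UTC on May 21.
Add 9 hours and 39 minutes leg 1 → 21:22 UTC.
Add 4 hours and 25 minutes layover in Ravensport → 01:47 UTC (May 22).
Add 12 hours 17 minutes leg 2 → 14:04 UTC.
Add 2 hours 48 minutes layover in Bellhaven → 16:52 UTC.
Add 7 hours and 25 minutes leg 3 → 00:17 UTC (May 23).
Greywater is UTC+4:00, so local arrival = 00:17 + 4:00 = 04:17 on May 23.

04:17 on May 23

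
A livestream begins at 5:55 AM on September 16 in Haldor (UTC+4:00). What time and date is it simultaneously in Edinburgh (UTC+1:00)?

In UTC: 5:55 AM − 4:00 = 1:55 AM on Sep 16.
Edinburgh is UTC+1:00: 1:55 AM + 1:00 = 2:55 AM on Sep 16.

2:55 AM on Sep 16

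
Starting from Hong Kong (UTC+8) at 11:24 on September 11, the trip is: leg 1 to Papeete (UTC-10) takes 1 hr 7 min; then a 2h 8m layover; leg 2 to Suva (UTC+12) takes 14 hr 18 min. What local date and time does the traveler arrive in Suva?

Convert departure to UTC: 11:24 − 8:00 = 03:24 UTC on Sep 11.
Add 1 hour and 7 minutes leg 1 → 04:31 UTC.
Add 2 hours and 8 minutes layover in Papeete → 06:39 UTC.
Add 14 hours 18 minutes leg 2 → 20:57 UTC.
Suva is UTC+12:00, so local arrival = 20:57 + 12:00 = 08:57 on Sep 12.

08:57 on September 12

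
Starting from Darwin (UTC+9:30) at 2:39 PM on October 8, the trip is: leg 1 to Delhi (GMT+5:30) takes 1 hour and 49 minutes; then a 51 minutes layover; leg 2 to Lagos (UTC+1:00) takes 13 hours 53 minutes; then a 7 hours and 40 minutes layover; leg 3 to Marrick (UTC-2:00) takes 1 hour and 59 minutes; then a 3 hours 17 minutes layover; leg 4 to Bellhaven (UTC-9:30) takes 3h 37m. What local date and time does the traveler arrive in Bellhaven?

4:45 AM on Oct 9

Convert departure to UTC: 2:39 PM − 9:30 = 5:09 AM UTC on Oct 8.
Add 1 hour and 49 minutes leg 1 → 6:58 AM UTC.
Add 51 minutes layover in Delhi → 7:49 AM UTC.
Add 13 hours 53 minutes leg 2 → 9:42 PM UTC.
Add 7 hours 40 minutes layover in Lagos → 5:22 AM UTC (Oct 9).
Add 1 hour and 59 minutes leg 3 → 7:21 AM UTC.
Add 3 hours and 17 minutes layover in Marrick → 10:38 AM UTC.
Add 3 hours 37 minutes leg 4 → 2:15 PM UTC.
Bellhaven is UTC−9:30, so local arrival = 2:15 PM − 9:30 = 4:45 AM on Oct 9.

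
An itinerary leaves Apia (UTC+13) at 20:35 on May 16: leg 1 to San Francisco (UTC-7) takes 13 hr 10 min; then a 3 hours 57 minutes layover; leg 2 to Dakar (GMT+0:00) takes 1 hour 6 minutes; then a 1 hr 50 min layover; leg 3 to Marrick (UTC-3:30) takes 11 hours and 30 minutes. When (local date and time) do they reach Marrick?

11:38 on May 17

Convert departure to UTC: 20:35 − 13:00 = 07:35 UTC on May 16.
Add 13 hours and 10 minutes leg 1 → 20:45 UTC.
Add 3 hours 57 minutes layover in San Francisco → 00:42 UTC (May 17).
Add 1 hour 6 minutes leg 2 → 01:48 UTC.
Add 1 hour 50 minutes layover in Dakar → 03:38 UTC.
Add 11 hours 30 minutes leg 3 → 15:08 UTC.
Marrick is UTC−3:30, so local arrival = 15:08 − 3:30 = 11:38 on May 17.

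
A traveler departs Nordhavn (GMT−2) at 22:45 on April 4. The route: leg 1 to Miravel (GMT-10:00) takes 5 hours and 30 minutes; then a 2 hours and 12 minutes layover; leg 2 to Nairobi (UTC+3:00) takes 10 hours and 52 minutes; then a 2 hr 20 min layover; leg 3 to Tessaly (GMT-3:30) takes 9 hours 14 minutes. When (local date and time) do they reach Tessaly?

03:23 on Apr 6

Convert departure to UTC: 22:45 + 2:00 = 00:45 UTC on Apr 5.
Add 5 hours 30 minutes leg 1 → 06:15 UTC.
Add 2 hours and 12 minutes layover in Miravel → 08:27 UTC.
Add 10 hours and 52 minutes leg 2 → 19:19 UTC.
Add 2 hours 20 minutes layover in Nairobi → 21:39 UTC.
Add 9 hours and 14 minutes leg 3 → 06:53 UTC (Apr 6).
Tessaly is UTC−3:30, so local arrival = 06:53 − 3:30 = 03:23 on Apr 6.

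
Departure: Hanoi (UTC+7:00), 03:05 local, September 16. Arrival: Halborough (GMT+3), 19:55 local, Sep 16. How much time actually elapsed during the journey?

Departure in UTC: 03:05 − 7:00 = 20:05 on Sep 15.
Arrival in UTC: 19:55 − 3:00 = 16:55 on Sep 16.
Elapsed = 16:55 − 20:05 (+1 day) = 20 hours 50 minutes.

20 hours 50 minutes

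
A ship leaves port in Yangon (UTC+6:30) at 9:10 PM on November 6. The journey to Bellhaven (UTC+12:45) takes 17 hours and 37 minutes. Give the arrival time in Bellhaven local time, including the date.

9:02 PM on Nov 7

Convert departure to UTC: 9:10 PM − 6:30 = 2:40 PM UTC on Nov 6.
Add 17 hours and 37 minutes travel time → 8:17 AM UTC (Nov 7).
Bellhaven is UTC+12:45, so local arrival = 8:17 AM + 12:45 = 9:02 PM on Nov 7.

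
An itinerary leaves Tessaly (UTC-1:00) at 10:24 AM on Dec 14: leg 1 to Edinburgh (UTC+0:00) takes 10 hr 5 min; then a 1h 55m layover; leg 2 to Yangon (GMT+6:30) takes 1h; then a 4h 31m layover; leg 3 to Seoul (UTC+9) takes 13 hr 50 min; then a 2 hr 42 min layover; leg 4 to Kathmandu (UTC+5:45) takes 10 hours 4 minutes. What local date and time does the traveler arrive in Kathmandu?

Convert departure to UTC: 10:24 AM + 1:00 = 11:24 AM UTC on Dec 14.
Add 10 hours 5 minutes leg 1 → 9:29 PM UTC.
Add 1 hour 55 minutes layover in Edinburgh → 11:24 PM UTC.
Add 1 hour leg 2 → 12:24 AM UTC (Dec 15).
Add 4 hours and 31 minutes layover in Yangon → 4:55 AM UTC.
Add 13 hours 50 minutes leg 3 → 6:45 PM UTC.
Add 2 hours and 42 minutes layover in Seoul → 9:27 PM UTC.
Add 10 hours 4 minutes leg 4 → 7:31 AM UTC (Dec 16).
Kathmandu is UTC+5:45, so local arrival = 7:31 AM + 5:45 = 1:16 PM on Dec 16.

1:16 PM on December 16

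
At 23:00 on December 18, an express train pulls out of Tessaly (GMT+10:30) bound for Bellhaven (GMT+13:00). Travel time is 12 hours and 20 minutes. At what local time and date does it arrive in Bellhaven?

13:50 on Dec 19

Bellhaven is 2:30 ahead of Tessaly.
After 12 hours 20 minutes it is 11:20 (Dec 19) in Tessaly.
Shift by the zone difference: 11:20 + 2:30 = 13:50 on Dec 19 in Bellhaven.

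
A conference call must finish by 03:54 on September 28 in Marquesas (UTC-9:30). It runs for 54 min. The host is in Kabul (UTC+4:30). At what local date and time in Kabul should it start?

Target end time in UTC: 03:54 + 9:30 = 13:24 on Sep 28.
Subtract 54 minutes → start 12:30 UTC on Sep 28.
Kabul is UTC+4:30: 12:30 + 4:30 = 17:00 on Sep 28.

17:00 on September 28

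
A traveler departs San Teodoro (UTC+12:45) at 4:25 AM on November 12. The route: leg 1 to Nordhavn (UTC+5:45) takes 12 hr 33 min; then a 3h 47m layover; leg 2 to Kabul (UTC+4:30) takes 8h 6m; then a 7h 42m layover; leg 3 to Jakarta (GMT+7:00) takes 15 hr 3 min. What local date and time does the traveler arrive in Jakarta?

Convert departure to UTC: 4:25 AM − 12:45 = 3:40 PM UTC on Nov 11.
Add 12 hours 33 minutes leg 1 → 4:13 AM UTC (Nov 12).
Add 3 hours 47 minutes layover in Nordhavn → 8:00 AM UTC.
Add 8 hours 6 minutes leg 2 → 4:06 PM UTC.
Add 7 hours and 42 minutes layover in Kabul → 11:48 PM UTC.
Add 15 hours and 3 minutes leg 3 → 2:51 PM UTC (Nov 13).
Jakarta is UTC+7:00, so local arrival = 2:51 PM + 7:00 = 9:51 PM on Nov 13.

9:51 PM on November 13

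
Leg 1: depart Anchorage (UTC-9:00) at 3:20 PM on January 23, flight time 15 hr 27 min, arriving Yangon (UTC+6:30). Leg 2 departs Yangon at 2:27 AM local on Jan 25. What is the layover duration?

4 hours 10 minutes

Convert departure to UTC: 3:20 PM + 9:00 = 12:20 AM UTC on Jan 24.
Add 15 hours 27 minutes flight time → 3:47 PM UTC.
Yangon is UTC+6:30, so local arrival = 3:47 PM + 6:30 = 10:17 PM on Jan 24.
Layover = 2:27 AM − 10:17 PM (+1 day) = 4 hours 10 minutes.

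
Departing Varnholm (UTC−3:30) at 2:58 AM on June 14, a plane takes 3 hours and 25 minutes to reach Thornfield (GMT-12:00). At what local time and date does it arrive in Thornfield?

Convert departure to UTC: 2:58 AM + 3:30 = 6:28 AM UTC on Jun 14.
Add 3 hours 25 minutes travel time → 9:53 AM UTC.
Thornfield is UTC−12:00, so local arrival = 9:53 AM − 12:00 = 9:53 PM on Jun 13.

9:53 PM on June 13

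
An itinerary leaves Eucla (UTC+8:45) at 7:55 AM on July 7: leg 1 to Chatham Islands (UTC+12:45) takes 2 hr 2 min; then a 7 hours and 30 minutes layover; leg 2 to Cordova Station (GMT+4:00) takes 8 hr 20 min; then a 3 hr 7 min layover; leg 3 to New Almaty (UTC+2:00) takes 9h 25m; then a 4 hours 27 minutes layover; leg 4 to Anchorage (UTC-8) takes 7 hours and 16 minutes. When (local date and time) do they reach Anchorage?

9:17 AM on July 8

Convert departure to UTC: 7:55 AM − 8:45 = 11:10 PM UTC on Jul 6.
Add 2 hours and 2 minutes leg 1 → 1:12 AM UTC (Jul 7).
Add 7 hours 30 minutes layover in Chatham Islands → 8:42 AM UTC.
Add 8 hours 20 minutes leg 2 → 5:02 PM UTC.
Add 3 hours and 7 minutes layover in Cordova Station → 8:09 PM UTC.
Add 9 hours 25 minutes leg 3 → 5:34 AM UTC (Jul 8).
Add 4 hours and 27 minutes layover in New Almaty → 10:01 AM UTC.
Add 7 hours 16 minutes leg 4 → 5:17 PM UTC.
Anchorage is UTC−8:00, so local arrival = 5:17 PM − 8:00 = 9:17 AM on Jul 8.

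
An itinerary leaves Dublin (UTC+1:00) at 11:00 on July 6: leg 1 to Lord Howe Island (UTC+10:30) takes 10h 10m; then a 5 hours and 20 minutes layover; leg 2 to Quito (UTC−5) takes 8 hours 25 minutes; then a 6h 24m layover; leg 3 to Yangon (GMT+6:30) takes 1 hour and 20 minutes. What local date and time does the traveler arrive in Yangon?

00:09 on July 8

Convert departure to UTC: 11:00 − 1:00 = 10:00 UTC on Jul 6.
Add 10 hours 10 minutes leg 1 → 20:10 UTC.
Add 5 hours and 20 minutes layover in Lord Howe Island → 01:30 UTC (Jul 7).
Add 8 hours and 25 minutes leg 2 → 09:55 UTC.
Add 6 hours 24 minutes layover in Quito → 16:19 UTC.
Add 1 hour and 20 minutes leg 3 → 17:39 UTC.
Yangon is UTC+6:30, so local arrival = 17:39 + 6:30 = 00:09 on Jul 8.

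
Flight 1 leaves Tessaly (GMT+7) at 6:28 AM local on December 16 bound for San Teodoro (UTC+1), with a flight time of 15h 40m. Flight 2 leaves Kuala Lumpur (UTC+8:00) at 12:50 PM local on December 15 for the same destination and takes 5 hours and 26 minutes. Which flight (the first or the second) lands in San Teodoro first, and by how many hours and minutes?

the second, by 28 hours 52 minutes

Flight 1 in UTC: 6:28 AM − 7:00 = 11:28 PM on Dec 15.
+15 hours and 40 minutes → arrive 3:08 PM UTC on Dec 16.
Flight 2 in UTC: 12:50 PM − 8:00 = 4:50 AM on Dec 15.
+5 hours and 26 minutes → arrive 10:16 AM UTC on Dec 15.
Flight 2 lands earlier by 28 hours 52 minutes.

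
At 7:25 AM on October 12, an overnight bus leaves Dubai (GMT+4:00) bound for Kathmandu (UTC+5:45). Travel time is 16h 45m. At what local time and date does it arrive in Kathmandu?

1:55 AM on October 13

Convert departure to UTC: 7:25 AM − 4:00 = 3:25 AM UTC on Oct 12.
Add 16 hours and 45 minutes travel time → 8:10 PM UTC.
Kathmandu is UTC+5:45, so local arrival = 8:10 PM + 5:45 = 1:55 AM on Oct 13.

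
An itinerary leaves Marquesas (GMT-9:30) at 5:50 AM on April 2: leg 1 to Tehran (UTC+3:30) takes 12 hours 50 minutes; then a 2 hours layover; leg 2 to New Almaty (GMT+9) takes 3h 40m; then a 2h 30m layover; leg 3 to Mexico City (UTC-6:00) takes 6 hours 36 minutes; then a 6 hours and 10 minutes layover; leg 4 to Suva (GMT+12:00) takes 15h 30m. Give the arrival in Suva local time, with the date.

4:36 AM on Apr 5

Convert departure to UTC: 5:50 AM + 9:30 = 3:20 PM UTC on Apr 2.
Add 12 hours and 50 minutes leg 1 → 4:10 AM UTC (Apr 3).
Add 2 hours layover in Tehran → 6:10 AM UTC.
Add 3 hours and 40 minutes leg 2 → 9:50 AM UTC.
Add 2 hours 30 minutes layover in New Almaty → 12:20 PM UTC.
Add 6 hours and 36 minutes leg 3 → 6:56 PM UTC.
Add 6 hours and 10 minutes layover in Mexico City → 1:06 AM UTC (Apr 4).
Add 15 hours and 30 minutes leg 4 → 4:36 PM UTC.
Suva is UTC+12:00, so local arrival = 4:36 PM + 12:00 = 4:36 AM on Apr 5.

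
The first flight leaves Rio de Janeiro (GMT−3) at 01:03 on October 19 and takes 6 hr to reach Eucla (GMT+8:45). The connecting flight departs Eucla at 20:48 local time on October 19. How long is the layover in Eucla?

Convert departure to UTC: 01:03 + 3:00 = 04:03 UTC on Oct 19.
Add 6 hours flight time → 10:03 UTC.
Eucla is UTC+8:45, so local arrival = 10:03 + 8:45 = 18:48 on Oct 19.
Layover = 20:48 − 18:48 = 2 hours.

2 hours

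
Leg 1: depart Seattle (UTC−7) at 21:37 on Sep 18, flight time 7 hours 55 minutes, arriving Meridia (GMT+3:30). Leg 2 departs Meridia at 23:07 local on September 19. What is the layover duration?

Convert departure to UTC: 21:37 + 7:00 = 04:37 UTC on Sep 19.
Add 7 hours and 55 minutes flight time → 12:32 UTC.
Meridia is UTC+3:30, so local arrival = 12:32 + 3:30 = 16:02 on Sep 19.
Layover = 23:07 − 16:02 = 7 hours 5 minutes.

7 hours 5 minutes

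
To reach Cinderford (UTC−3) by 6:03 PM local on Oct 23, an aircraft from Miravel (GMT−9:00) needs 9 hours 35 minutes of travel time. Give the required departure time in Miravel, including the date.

2:28 AM on Oct 23

Target arrival in UTC: 6:03 PM + 3:00 = 9:03 PM on Oct 23.
Subtract 9 hours and 35 minutes → departure 11:28 AM UTC on Oct 23.
Miravel is UTC−9:00: 11:28 AM − 9:00 = 2:28 AM on Oct 23.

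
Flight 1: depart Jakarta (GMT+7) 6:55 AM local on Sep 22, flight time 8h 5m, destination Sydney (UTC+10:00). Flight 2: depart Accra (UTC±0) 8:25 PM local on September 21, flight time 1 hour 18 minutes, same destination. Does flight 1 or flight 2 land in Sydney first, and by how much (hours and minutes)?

the second, by 10 hours 17 minutes

Flight 1 in UTC: 6:55 AM − 7:00 = 11:55 PM on Sep 21.
+8 hours and 5 minutes → arrive 8:00 AM UTC on Sep 22.
Flight 2 departs at 8:25 PM UTC (Sep 21).
+1 hour 18 minutes → arrive 9:43 PM UTC on Sep 21.
Flight 2 lands earlier by 10 hours 17 minutes.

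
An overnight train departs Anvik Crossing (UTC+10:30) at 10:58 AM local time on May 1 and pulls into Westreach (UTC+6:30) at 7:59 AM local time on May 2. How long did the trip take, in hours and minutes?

Westreach is 4:00 behind Anvik Crossing.
Clock-face elapsed time (ignoring zones) is 21 hours 1 minute.
Actual elapsed = 21 hours 1 minute + 4:00 = 25 hours 1 minute.

25 hours 1 minute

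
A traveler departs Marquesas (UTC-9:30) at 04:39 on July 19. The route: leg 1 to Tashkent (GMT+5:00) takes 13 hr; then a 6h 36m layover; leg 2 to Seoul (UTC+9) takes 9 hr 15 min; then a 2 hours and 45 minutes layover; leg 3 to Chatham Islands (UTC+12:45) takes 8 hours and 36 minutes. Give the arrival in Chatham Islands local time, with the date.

19:06 on July 21

Convert departure to UTC: 04:39 + 9:30 = 14:09 UTC on Jul 19.
Add 13 hours leg 1 → 03:09 UTC (Jul 20).
Add 6 hours 36 minutes layover in Tashkent → 09:45 UTC.
Add 9 hours 15 minutes leg 2 → 19:00 UTC.
Add 2 hours and 45 minutes layover in Seoul → 21:45 UTC.
Add 8 hours and 36 minutes leg 3 → 06:21 UTC (Jul 21).
Chatham Islands is UTC+12:45, so local arrival = 06:21 + 12:45 = 19:06 on Jul 21.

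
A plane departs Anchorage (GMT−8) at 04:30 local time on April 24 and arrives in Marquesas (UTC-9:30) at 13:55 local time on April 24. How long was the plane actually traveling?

Departure in UTC: 04:30 + 8:00 = 12:30 on Apr 24.
Arrival in UTC: 13:55 + 9:30 = 23:25 on Apr 24.
Elapsed = 23:25 − 12:30 = 10 hours 55 minutes.

10 hours 55 minutes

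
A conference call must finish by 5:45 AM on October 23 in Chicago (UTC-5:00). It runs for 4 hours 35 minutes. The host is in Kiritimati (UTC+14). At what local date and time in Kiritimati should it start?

Target end time in UTC: 5:45 AM + 5:00 = 10:45 AM on Oct 23.
Subtract 4 hours and 35 minutes → start 6:10 AM UTC on Oct 23.
Kiritimati is UTC+14:00: 6:10 AM + 14:00 = 8:10 PM on Oct 23.

8:10 PM on October 23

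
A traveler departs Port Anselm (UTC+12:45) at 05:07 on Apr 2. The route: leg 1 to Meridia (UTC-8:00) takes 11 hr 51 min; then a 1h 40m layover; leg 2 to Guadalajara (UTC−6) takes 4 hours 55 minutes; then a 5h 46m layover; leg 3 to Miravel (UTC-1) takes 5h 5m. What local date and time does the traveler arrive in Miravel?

Convert departure to UTC: 05:07 − 12:45 = 16:22 UTC on Apr 1.
Add 11 hours 51 minutes leg 1 → 04:13 UTC (Apr 2).
Add 1 hour and 40 minutes layover in Meridia → 05:53 UTC.
Add 4 hours 55 minutes leg 2 → 10:48 UTC.
Add 5 hours 46 minutes layover in Guadalajara → 16:34 UTC.
Add 5 hours and 5 minutes leg 3 → 21:39 UTC.
Miravel is UTC−1:00, so local arrival = 21:39 − 1:00 = 20:39 on Apr 2.

20:39 on Apr 2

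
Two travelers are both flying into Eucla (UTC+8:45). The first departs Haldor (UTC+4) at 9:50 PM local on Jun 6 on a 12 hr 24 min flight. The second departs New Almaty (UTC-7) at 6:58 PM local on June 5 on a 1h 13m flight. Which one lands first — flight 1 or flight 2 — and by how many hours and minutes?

Flight 1 in UTC: 9:50 PM − 4:00 = 5:50 PM on Jun 6.
+12 hours 24 minutes → arrive 6:14 AM UTC on Jun 7.
Flight 2 in UTC: 6:58 PM + 7:00 = 1:58 AM on Jun 6.
+1 hour and 13 minutes → arrive 3:11 AM UTC on Jun 6.
Flight 2 lands earlier by 27 hours 3 minutes.

the second, by 27 hours 3 minutes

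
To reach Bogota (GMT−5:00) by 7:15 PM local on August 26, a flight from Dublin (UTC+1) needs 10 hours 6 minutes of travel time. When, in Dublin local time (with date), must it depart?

Target arrival in UTC: 7:15 PM + 5:00 = 12:15 AM on Aug 27.
Subtract 10 hours 6 minutes → departure 2:09 PM UTC on Aug 26.
Dublin is UTC+1:00: 2:09 PM + 1:00 = 3:09 PM on Aug 26.

3:09 PM on August 26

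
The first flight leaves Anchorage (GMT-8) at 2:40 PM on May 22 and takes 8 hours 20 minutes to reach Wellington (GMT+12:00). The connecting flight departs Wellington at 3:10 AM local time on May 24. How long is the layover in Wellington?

8 hours 10 minutes

Convert departure to UTC: 2:40 PM + 8:00 = 10:40 PM UTC on May 22.
Add 8 hours 20 minutes flight time → 7:00 AM UTC (May 23).
Wellington is UTC+12:00, so local arrival = 7:00 AM + 12:00 = 7:00 PM on May 23.
Layover = 3:10 AM − 7:00 PM (+1 day) = 8 hours 10 minutes.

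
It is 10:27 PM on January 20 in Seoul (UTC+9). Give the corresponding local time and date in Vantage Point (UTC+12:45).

Vantage Point is 3:45 ahead of Seoul.
Shift by the zone difference: 10:27 PM + 3:45 = 2:12 AM on Jan 21 in Vantage Point.

2:12 AM on Jan 21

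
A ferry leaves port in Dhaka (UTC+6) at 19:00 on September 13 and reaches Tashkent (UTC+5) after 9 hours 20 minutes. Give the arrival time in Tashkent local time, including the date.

03:20 on September 14

Convert departure to UTC: 19:00 − 6:00 = 13:00 UTC on Sep 13.
Add 9 hours and 20 minutes travel time → 22:20 UTC.
Tashkent is UTC+5:00, so local arrival = 22:20 + 5:00 = 03:20 on Sep 14.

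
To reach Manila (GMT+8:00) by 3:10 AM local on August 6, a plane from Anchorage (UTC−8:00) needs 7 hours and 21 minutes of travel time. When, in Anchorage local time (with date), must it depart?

3:49 AM on Aug 5

Target arrival in UTC: 3:10 AM − 8:00 = 7:10 PM on Aug 5.
Subtract 7 hours and 21 minutes → departure 11:49 AM UTC on Aug 5.
Anchorage is UTC−8:00: 11:49 AM − 8:00 = 3:49 AM on Aug 5.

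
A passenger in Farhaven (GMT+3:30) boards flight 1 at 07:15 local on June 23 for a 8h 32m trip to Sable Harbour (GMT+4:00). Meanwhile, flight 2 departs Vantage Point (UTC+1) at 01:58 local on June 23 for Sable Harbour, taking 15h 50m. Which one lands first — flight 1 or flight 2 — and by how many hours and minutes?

the first, by 4 hours 31 minutes

Flight 1 in UTC: 07:15 − 3:30 = 03:45 on Jun 23.
+8 hours and 32 minutes → arrive 12:17 UTC on Jun 23.
Flight 2 in UTC: 01:58 − 1:00 = 00:58 on Jun 23.
+15 hours and 50 minutes → arrive 16:48 UTC on Jun 23.
Flight 1 lands earlier by 4 hours 31 minutes.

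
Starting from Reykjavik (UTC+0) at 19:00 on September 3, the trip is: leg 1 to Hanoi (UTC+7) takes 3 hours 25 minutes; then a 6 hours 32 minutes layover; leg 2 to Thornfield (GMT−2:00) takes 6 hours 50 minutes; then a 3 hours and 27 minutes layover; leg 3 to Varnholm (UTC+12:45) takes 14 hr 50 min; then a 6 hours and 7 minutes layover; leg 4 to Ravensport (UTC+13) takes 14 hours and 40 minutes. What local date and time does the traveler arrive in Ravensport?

15:51 on September 6

Reykjavik is at UTC+0, so departure is already 19:00 UTC on Sep 3.
Add 3 hours 25 minutes leg 1 → 22:25 UTC.
Add 6 hours 32 minutes layover in Hanoi → 04:57 UTC (Sep 4).
Add 6 hours 50 minutes leg 2 → 11:47 UTC.
Add 3 hours and 27 minutes layover in Thornfield → 15:14 UTC.
Add 14 hours 50 minutes leg 3 → 06:04 UTC (Sep 5).
Add 6 hours 7 minutes layover in Varnholm → 12:11 UTC.
Add 14 hours and 40 minutes leg 4 → 02:51 UTC (Sep 6).
Ravensport is UTC+13:00, so local arrival = 02:51 + 13:00 = 15:51 on Sep 6.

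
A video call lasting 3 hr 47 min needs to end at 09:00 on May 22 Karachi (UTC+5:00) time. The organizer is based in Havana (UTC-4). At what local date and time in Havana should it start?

20:13 on May 21

Target end time in UTC: 09:00 − 5:00 = 04:00 on May 22.
Subtract 3 hours 47 minutes → start 00:13 UTC on May 22.
Havana is UTC−4:00: 00:13 − 4:00 = 20:13 on May 21.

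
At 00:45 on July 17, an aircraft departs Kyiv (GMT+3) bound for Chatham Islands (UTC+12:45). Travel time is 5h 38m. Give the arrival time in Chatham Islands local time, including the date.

Convert departure to UTC: 00:45 − 3:00 = 21:45 UTC on Jul 16.
Add 5 hours 38 minutes travel time → 03:23 UTC (Jul 17).
Chatham Islands is UTC+12:45, so local arrival = 03:23 + 12:45 = 16:08 on Jul 17.

16:08 on July 17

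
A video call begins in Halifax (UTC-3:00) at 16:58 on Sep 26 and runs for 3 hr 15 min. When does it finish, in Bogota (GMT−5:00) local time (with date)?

Convert start to UTC: 16:58 + 3:00 = 19:58 UTC on Sep 26.
Add 3 hours and 15 minutes duration → 23:13 UTC.
Bogota is UTC−5:00, so local end time = 23:13 − 5:00 = 18:13 on Sep 26.

18:13 on September 26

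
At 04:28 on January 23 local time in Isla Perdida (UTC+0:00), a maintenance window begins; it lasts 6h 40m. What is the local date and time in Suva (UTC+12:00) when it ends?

23:08 on January 23

Suva is 12:00 ahead of Isla Perdida.
After 6 hours 40 minutes it is 11:08 in Isla Perdida.
Shift by the zone difference: 11:08 + 12:00 = 23:08 on Jan 23 in Suva.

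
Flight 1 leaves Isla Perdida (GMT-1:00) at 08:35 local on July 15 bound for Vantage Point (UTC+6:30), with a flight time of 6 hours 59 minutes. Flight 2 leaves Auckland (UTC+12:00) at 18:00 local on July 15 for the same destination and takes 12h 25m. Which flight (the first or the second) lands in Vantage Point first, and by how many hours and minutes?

Flight 1 in UTC: 08:35 + 1:00 = 09:35 on Jul 15.
+6 hours and 59 minutes → arrive 16:34 UTC on Jul 15.
Flight 2 in UTC: 18:00 − 12:00 = 06:00 on Jul 15.
+12 hours and 25 minutes → arrive 18:25 UTC on Jul 15.
Flight 1 lands earlier by 1 hour 51 minutes.

the first, by 1 hour 51 minutes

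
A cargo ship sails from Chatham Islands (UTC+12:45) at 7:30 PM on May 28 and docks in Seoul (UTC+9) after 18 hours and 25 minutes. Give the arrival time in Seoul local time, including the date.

Convert departure to UTC: 7:30 PM − 12:45 = 6:45 AM UTC on May 28.
Add 18 hours and 25 minutes travel time → 1:10 AM UTC (May 29).
Seoul is UTC+9:00, so local arrival = 1:10 AM + 9:00 = 10:10 AM on May 29.

10:10 AM on May 29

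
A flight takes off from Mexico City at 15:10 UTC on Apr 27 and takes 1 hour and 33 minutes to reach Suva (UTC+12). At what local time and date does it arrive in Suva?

04:43 on April 28

Departure is given in UTC: 15:10 on Apr 27.
Add 1 hour 33 minutes → 16:43 UTC.
Suva is UTC+12:00: 16:43 + 12:00 = 04:43 on Apr 28.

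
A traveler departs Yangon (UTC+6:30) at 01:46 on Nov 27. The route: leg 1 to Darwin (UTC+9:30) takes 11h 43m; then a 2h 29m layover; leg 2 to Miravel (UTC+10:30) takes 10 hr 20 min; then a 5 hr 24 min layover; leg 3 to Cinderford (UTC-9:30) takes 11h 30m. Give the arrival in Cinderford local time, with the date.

Convert departure to UTC: 01:46 − 6:30 = 19:16 UTC on Nov 26.
Add 11 hours and 43 minutes leg 1 → 06:59 UTC (Nov 27).
Add 2 hours 29 minutes layover in Darwin → 09:28 UTC.
Add 10 hours 20 minutes leg 2 → 19:48 UTC.
Add 5 hours and 24 minutes layover in Miravel → 01:12 UTC (Nov 28).
Add 11 hours 30 minutes leg 3 → 12:42 UTC.
Cinderford is UTC−9:30, so local arrival = 12:42 − 9:30 = 03:12 on Nov 28.

03:12 on Nov 28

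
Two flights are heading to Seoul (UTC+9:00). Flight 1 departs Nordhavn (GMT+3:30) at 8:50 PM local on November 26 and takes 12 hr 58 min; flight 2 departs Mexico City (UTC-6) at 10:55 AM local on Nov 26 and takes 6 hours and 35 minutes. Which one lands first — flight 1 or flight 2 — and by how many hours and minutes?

the second, by 6 hours 48 minutes

Flight 1 in UTC: 8:50 PM − 3:30 = 5:20 PM on Nov 26.
+12 hours 58 minutes → arrive 6:18 AM UTC on Nov 27.
Flight 2 in UTC: 10:55 AM + 6:00 = 4:55 PM on Nov 26.
+6 hours and 35 minutes → arrive 11:30 PM UTC on Nov 26.
Flight 2 lands earlier by 6 hours 48 minutes.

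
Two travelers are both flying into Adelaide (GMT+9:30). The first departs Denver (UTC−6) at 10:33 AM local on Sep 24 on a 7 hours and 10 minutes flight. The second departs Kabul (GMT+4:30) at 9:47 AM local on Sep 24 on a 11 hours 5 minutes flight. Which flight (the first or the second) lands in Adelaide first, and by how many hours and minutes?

Flight 1 in UTC: 10:33 AM + 6:00 = 4:33 PM on Sep 24.
+7 hours 10 minutes → arrive 11:43 PM UTC on Sep 24.
Flight 2 in UTC: 9:47 AM − 4:30 = 5:17 AM on Sep 24.
+11 hours 5 minutes → arrive 4:22 PM UTC on Sep 24.
Flight 2 lands earlier by 7 hours 21 minutes.

the second, by 7 hours 21 minutes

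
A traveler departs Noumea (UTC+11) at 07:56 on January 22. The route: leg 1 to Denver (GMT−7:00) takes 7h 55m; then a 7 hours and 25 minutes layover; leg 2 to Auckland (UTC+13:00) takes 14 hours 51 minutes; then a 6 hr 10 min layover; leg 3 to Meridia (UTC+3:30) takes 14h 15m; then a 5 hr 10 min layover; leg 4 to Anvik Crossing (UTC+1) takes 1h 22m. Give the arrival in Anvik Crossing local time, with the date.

07:04 on January 24

Convert departure to UTC: 07:56 − 11:00 = 20:56 UTC on Jan 21.
Add 7 hours 55 minutes leg 1 → 04:51 UTC (Jan 22).
Add 7 hours and 25 minutes layover in Denver → 12:16 UTC.
Add 14 hours 51 minutes leg 2 → 03:07 UTC (Jan 23).
Add 6 hours and 10 minutes layover in Auckland → 09:17 UTC.
Add 14 hours and 15 minutes leg 3 → 23:32 UTC.
Add 5 hours 10 minutes layover in Meridia → 04:42 UTC (Jan 24).
Add 1 hour 22 minutes leg 4 → 06:04 UTC.
Anvik Crossing is UTC+1:00, so local arrival = 06:04 + 1:00 = 07:04 on Jan 24.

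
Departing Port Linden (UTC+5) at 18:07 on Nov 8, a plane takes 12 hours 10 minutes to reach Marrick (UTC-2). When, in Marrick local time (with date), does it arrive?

23:17 on November 8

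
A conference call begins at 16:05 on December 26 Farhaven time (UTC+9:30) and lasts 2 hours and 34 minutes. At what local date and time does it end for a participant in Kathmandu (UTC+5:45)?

14:54 on December 26

Convert start to UTC: 16:05 − 9:30 = 06:35 UTC on Dec 26.
Add 2 hours and 34 minutes duration → 09:09 UTC.
Kathmandu is UTC+5:45, so local end time = 09:09 + 5:45 = 14:54 on Dec 26.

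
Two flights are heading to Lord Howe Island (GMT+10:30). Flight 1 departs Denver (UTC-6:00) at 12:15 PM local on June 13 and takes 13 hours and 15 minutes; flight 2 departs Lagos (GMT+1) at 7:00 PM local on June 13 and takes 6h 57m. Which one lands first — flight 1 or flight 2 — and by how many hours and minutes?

Flight 1 in UTC: 12:15 PM + 6:00 = 6:15 PM on Jun 13.
+13 hours 15 minutes → arrive 7:30 AM UTC on Jun 14.
Flight 2 in UTC: 7:00 PM − 1:00 = 6:00 PM on Jun 13.
+6 hours and 57 minutes → arrive 12:57 AM UTC on Jun 14.
Flight 2 lands earlier by 6 hours 33 minutes.

the second, by 6 hours 33 minutes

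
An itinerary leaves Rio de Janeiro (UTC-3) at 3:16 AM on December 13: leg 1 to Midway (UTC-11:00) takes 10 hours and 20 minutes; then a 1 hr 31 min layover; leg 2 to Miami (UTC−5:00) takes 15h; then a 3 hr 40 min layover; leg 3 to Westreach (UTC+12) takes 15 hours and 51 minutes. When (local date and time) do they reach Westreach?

Convert departure to UTC: 3:16 AM + 3:00 = 6:16 AM UTC on Dec 13.
Add 10 hours 20 minutes leg 1 → 4:36 PM UTC.
Add 1 hour 31 minutes layover in Midway → 6:07 PM UTC.
Add 15 hours leg 2 → 9:07 AM UTC (Dec 14).
Add 3 hours and 40 minutes layover in Miami → 12:47 PM UTC.
Add 15 hours and 51 minutes leg 3 → 4:38 AM UTC (Dec 15).
Westreach is UTC+12:00, so local arrival = 4:38 AM + 12:00 = 4:38 PM on Dec 15.

4:38 PM on December 15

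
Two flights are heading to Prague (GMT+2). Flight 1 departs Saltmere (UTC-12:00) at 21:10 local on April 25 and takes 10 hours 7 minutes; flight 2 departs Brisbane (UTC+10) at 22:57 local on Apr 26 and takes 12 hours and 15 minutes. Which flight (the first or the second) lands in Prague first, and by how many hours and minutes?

Flight 1 in UTC: 21:10 + 12:00 = 09:10 on Apr 26.
+10 hours 7 minutes → arrive 19:17 UTC on Apr 26.
Flight 2 in UTC: 22:57 − 10:00 = 12:57 on Apr 26.
+12 hours and 15 minutes → arrive 01:12 UTC on Apr 27.
Flight 1 lands earlier by 5 hours 55 minutes.

the first, by 5 hours 55 minutes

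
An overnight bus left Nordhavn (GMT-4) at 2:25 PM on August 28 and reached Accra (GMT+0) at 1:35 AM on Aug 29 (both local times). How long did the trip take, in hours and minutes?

Accra is 4:00 ahead of Nordhavn.
Clock-face elapsed time (ignoring zones) is 11 hours 10 minutes.
Actual elapsed = 11 hours 10 minutes − 4:00 = 7 hours 10 minutes.

7 hours 10 minutes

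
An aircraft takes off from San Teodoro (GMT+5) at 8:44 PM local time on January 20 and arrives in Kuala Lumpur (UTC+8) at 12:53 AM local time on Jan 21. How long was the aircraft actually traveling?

1 hour 9 minutes

Kuala Lumpur is 3:00 ahead of San Teodoro.
Clock-face elapsed time (ignoring zones) is 4 hours 9 minutes.
Actual elapsed = 4 hours 9 minutes − 3:00 = 1 hour 9 minutes.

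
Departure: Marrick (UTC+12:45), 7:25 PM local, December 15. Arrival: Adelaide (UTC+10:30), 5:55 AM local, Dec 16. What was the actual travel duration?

12 hours 45 minutes

Departure in UTC: 7:25 PM − 12:45 = 6:40 AM on Dec 15.
Arrival in UTC: 5:55 AM − 10:30 = 7:25 PM on Dec 15.
Elapsed = 7:25 PM − 6:40 AM = 12 hours 45 minutes.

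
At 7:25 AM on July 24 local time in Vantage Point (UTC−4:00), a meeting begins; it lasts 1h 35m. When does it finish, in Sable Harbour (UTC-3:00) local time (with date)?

10:00 AM on July 24

Sable Harbour is 1:00 ahead of Vantage Point.
After 1 hour 35 minutes it is 9:00 AM in Vantage Point.
Shift by the zone difference: 9:00 AM + 1:00 = 10:00 AM on Jul 24 in Sable Harbour.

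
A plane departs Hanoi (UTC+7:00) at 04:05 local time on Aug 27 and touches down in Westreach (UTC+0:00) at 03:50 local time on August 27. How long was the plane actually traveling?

6 hours 45 minutes

Departure in UTC: 04:05 − 7:00 = 21:05 on Aug 26.
Arrival is already UTC: 03:50 on Aug 27.
Elapsed = 03:50 − 21:05 (+1 day) = 6 hours 45 minutes.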